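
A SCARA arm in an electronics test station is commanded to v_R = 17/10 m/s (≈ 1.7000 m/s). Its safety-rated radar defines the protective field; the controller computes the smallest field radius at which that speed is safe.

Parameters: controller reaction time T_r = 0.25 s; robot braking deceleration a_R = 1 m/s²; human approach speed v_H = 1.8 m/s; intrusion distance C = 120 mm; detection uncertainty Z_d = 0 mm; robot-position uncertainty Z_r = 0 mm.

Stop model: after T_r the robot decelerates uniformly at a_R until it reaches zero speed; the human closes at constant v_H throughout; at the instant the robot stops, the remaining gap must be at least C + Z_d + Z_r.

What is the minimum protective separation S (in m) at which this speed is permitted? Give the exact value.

S_min = 11/2 m = 5.5000 m

braking lasts T_s = (17/10)/1 = 1.7000 s
robot in T_r: 1.7000·0.2500 = 0.4250 m
robot covers 1.7000·1.7000 − ½·1.0000·1.7000² = 1.4450 m while stopping
person approaches 1.8000·(0.2500+1.7000) = 3.5100 m
margins: 0.1200+0.0000+0.0000 = 0.1200 m
S_min ≈ 0.4250+1.4450+3.5100+0.1200  ⇒  S_min = 11/2 m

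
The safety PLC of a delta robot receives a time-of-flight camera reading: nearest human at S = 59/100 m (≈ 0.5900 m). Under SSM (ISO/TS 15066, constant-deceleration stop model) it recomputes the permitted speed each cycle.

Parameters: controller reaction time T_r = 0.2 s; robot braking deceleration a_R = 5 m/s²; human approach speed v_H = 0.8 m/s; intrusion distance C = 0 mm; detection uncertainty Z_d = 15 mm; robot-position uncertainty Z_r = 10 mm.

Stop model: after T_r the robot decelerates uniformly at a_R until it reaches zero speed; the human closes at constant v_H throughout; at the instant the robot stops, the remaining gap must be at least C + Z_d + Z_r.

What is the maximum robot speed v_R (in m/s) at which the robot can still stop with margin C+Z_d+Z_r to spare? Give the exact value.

v_R_max = 9/10 m/s = 0.9000 m/s

collect terms ⇒ (1/10)·v_R² + (9/25)·v_R + (-81/200) = 0
  disc = (9/25)² − 4·(1/10)·(-81/200) = 729/2500 ; √disc = 27/50
  v_R = (−(9/25) + 27/50) / (2·(1/10)) = 9/10 m/s
check:
T_s = v_R/a_R = (9/10)/5 = 0.1800 s
reaction-phase robot travel = 0.9000·0.2000 = 0.1800 m
robot under decel: 0.9000²/(2·5.0000) = 0.0810 m
person approaches 0.8000·(0.2000+0.1800) = 0.3040 m
C+Z_d+Z_r = 0.0000+0.0150+0.0100 = 0.0250 m
sum ≈ 0.1800+0.0810+0.3040+0.0250 ≈ 0.5900 m = S ✓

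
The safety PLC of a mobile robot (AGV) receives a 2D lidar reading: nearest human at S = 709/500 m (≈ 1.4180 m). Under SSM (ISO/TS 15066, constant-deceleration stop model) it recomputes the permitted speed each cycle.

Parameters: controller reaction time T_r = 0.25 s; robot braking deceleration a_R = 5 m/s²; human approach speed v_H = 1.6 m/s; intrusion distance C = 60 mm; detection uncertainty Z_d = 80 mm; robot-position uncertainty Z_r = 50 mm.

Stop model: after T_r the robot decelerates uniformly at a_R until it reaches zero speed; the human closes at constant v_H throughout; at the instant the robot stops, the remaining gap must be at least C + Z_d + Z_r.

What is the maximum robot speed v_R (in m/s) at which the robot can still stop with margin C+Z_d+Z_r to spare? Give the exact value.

at the boundary: (1/10)·v² + (57/100)·v + (-207/250) = 0
  disc = (57/100)² − 4·(1/10)·(-207/250) = 6561/10000 ; √disc = 81/100
  v_R = (−(57/100) + 81/100) / (2·(1/10)) = 6/5 m/s
check:
T_s = v_R/a_R = (6/5)/5 = 0.2400 s
robot in T_r: 1.2000·0.2500 = 0.3000 m
robot under decel: 1.2000²/(2·5.0000) = 0.1440 m
human closes 1.6000·0.4900 = 0.7840 m
margins: 0.0600+0.0800+0.0500 = 0.1900 m
sum ≈ 0.3000+0.1440+0.7840+0.1900 ≈ 1.4180 m = S ✓

v_R_max = 6/5 m/s = 1.2000 m/s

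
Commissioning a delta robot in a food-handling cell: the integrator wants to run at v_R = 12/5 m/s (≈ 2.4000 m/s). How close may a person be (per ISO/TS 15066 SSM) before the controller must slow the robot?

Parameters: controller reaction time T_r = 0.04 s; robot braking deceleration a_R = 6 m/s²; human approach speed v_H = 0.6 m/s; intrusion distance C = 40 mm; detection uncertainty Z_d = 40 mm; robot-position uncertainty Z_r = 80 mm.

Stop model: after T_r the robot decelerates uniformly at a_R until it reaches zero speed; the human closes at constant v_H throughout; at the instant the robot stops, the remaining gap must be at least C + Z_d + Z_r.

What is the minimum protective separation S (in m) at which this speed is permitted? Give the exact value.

S_min = 1 m = 1.0000 m

T_s = v_R/a_R = (12/5)/6 = 0.4000 s
robot covers v_R·T_r = 2.4000·0.0400 = 0.0960 m before braking
braking distance = 2.4000²/(2·6.0000) = 0.4800 m
person approaches 0.6000·(0.0400+0.4000) = 0.2640 m
residual clearance needed = 0.0400+0.0400+0.0800 = 0.1600 m
S_min ≈ 0.0960+0.4800+0.2640+0.1600  ⇒  S_min = 1 m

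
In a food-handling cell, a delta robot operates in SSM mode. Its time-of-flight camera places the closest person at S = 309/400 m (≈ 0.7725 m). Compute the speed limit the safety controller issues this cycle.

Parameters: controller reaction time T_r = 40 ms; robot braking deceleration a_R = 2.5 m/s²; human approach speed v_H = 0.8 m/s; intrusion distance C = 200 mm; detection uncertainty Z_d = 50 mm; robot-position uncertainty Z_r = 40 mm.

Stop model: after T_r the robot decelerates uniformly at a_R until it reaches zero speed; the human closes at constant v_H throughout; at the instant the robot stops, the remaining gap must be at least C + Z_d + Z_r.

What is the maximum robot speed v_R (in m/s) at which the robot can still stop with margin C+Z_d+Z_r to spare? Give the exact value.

collect terms ⇒ (1/5)·v_R² + (9/25)·v_R + (-901/2000) = 0
  disc = (9/25)² − 4·(1/5)·(-901/2000) = 49/100 ; √disc = 7/10
  v_R = (−(9/25) + 7/10) / (2·(1/5)) = 17/20 m/s
check:
braking lasts T_s = (17/20)/(5/2) = 0.3400 s
robot covers v_R·T_r = 0.8500·0.0400 = 0.0340 m before braking
robot covers 0.8500·0.3400 − ½·2.5000·0.3400² = 0.1445 m while stopping
human over T_r+T_s: 0.8000·(0.0400+0.3400) = 0.3040 m
residual clearance needed = 0.2000+0.0500+0.0400 = 0.2900 m
sum ≈ 0.0340+0.1445+0.3040+0.2900 ≈ 0.7725 m = S ✓

v_R_max = 17/20 m/s = 0.8500 m/s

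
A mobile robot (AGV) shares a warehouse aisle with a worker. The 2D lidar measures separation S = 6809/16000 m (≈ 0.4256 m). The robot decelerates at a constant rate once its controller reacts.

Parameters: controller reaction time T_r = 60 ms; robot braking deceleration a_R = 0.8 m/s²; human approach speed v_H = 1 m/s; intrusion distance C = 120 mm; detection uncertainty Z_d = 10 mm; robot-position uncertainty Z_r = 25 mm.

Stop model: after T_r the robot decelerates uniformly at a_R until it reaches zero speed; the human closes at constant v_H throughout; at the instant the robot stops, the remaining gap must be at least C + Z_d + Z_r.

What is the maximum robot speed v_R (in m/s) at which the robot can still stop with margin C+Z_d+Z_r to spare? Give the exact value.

collect terms ⇒ (5/8)·v_R² + (131/100)·v_R + (-3369/16000) = 0
  disc = (131/100)² − 4·(5/8)·(-3369/16000) = 358801/160000 ; √disc = 599/400
  v_R = (−(131/100) + 599/400) / (2·(5/8)) = 3/20 m/s
check:
T_s = v_R/a_R = (3/20)/(4/5) = 0.1875 s
reaction-phase robot travel = 0.1500·0.0600 = 0.0090 m
robot covers 0.1500·0.1875 − ½·0.8000·0.1875² = 0.0141 m while stopping
human closes 1.0000·0.2475 = 0.2475 m
margins: 0.1200+0.0100+0.0250 = 0.1550 m
sum ≈ 0.0090+0.0141+0.2475+0.1550 ≈ 0.4256 m = S ✓

v_R_max = 3/20 m/s = 0.1500 m/s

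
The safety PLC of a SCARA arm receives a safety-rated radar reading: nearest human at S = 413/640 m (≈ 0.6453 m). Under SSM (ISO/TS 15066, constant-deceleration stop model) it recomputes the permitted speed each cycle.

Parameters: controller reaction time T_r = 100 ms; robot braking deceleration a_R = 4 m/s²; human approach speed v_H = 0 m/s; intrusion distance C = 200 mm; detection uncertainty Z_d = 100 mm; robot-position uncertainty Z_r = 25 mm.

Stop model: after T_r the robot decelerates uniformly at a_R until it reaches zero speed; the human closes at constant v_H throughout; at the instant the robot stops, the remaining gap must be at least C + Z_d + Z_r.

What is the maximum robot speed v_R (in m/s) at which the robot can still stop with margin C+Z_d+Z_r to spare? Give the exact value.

v_R_max = 5/4 m/s = 1.2500 m/s

collect terms ⇒ (1/8)·v_R² + (1/10)·v_R + (-41/128) = 0
  disc = (1/10)² − 4·(1/8)·(-41/128) = 1089/6400 ; √disc = 33/80
  v_R = (−(1/10) + 33/80) / (2·(1/8)) = 5/4 m/s
check:
braking lasts T_s = (5/4)/4 = 0.3125 s
robot covers v_R·T_r = 1.2500·0.1000 = 0.1250 m before braking
robot covers 1.2500·0.3125 − ½·4.0000·0.3125² = 0.1953 m while stopping
person approaches 0.0000·(0.1000+0.3125) = 0.0000 m
C+Z_d+Z_r = 0.2000+0.1000+0.0250 = 0.3250 m
sum ≈ 0.1250+0.1953+0.0000+0.3250 ≈ 0.6453 m = S ✓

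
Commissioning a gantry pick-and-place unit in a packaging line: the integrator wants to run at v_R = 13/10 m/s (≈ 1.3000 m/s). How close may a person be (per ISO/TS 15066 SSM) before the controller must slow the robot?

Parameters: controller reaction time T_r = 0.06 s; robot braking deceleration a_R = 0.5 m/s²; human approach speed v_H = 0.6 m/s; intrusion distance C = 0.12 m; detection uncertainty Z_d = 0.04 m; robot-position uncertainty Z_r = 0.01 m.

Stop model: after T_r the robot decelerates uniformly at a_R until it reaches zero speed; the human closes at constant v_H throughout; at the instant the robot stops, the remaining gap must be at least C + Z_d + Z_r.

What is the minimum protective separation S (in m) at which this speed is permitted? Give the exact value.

braking lasts T_s = (13/10)/(1/2) = 2.6000 s
robot covers v_R·T_r = 1.3000·0.0600 = 0.0780 m before braking
braking distance = 1.3000²/(2·0.5000) = 1.6900 m
human closes 0.6000·2.6600 = 1.5960 m
margins: 0.1200+0.0400+0.0100 = 0.1700 m
S_min ≈ 0.0780+1.6900+1.5960+0.1700  ⇒  S_min = 1767/500 m

S_min = 1767/500 m = 3.5340 m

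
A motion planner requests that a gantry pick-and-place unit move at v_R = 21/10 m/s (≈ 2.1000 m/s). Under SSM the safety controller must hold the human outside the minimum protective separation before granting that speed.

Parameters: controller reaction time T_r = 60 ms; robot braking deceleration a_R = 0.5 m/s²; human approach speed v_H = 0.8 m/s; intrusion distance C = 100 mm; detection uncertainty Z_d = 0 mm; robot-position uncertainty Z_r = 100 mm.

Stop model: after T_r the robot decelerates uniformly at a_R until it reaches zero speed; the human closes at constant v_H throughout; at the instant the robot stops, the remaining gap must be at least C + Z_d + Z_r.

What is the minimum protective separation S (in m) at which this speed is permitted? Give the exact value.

T_s = v_R/a_R = (21/10)/(1/2) = 4.2000 s
robot covers v_R·T_r = 2.1000·0.0600 = 0.1260 m before braking
robot covers 2.1000·4.2000 − ½·0.5000·4.2000² = 4.4100 m while stopping
human over T_r+T_s: 0.8000·(0.0600+4.2000) = 3.4080 m
residual clearance needed = 0.1000+0.0000+0.1000 = 0.2000 m
S_min ≈ 0.1260+4.4100+3.4080+0.2000  ⇒  S_min = 1018/125 m

S_min = 1018/125 m = 8.1440 m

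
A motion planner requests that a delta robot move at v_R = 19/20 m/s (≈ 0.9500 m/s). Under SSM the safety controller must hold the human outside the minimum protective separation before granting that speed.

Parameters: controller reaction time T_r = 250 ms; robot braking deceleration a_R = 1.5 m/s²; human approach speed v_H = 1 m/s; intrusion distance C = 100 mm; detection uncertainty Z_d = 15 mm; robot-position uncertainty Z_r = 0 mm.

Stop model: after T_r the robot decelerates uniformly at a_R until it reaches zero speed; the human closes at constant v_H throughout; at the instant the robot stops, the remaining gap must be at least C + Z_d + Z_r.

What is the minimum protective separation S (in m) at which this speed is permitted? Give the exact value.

T_s = v_R/a_R = (19/20)/(3/2) = 0.6333 s
robot in T_r: 0.9500·0.2500 = 0.2375 m
braking distance = 0.9500²/(2·1.5000) = 0.3008 m
human over T_r+T_s: 1.0000·(0.2500+0.6333) = 0.8833 m
margins: 0.1000+0.0150+0.0000 = 0.1150 m
S_min ≈ 0.2375+0.3008+0.8833+0.1150  ⇒  S_min = 461/300 m

S_min = 461/300 m = 1.5367 m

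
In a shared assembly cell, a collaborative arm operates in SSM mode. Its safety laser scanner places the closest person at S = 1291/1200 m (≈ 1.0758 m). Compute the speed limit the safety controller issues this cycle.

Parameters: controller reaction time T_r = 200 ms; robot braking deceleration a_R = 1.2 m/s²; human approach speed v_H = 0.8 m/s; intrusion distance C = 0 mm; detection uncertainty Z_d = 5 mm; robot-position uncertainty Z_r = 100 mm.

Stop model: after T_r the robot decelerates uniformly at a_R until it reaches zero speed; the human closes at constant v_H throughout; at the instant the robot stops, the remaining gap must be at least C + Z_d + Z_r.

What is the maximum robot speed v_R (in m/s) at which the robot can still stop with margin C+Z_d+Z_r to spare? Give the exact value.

quadratic (5/12)·v² + (13/15)·v + (-973/1200) = 0
  disc = (13/15)² − 4·(5/12)·(-973/1200) = 841/400 ; √disc = 29/20
  v_R = (−(13/15) + 29/20) / (2·(5/12)) = 7/10 m/s
check:
braking lasts T_s = (7/10)/(6/5) = 0.5833 s
reaction-phase robot travel = 0.7000·0.2000 = 0.1400 m
robot covers 0.7000·0.5833 − ½·1.2000·0.5833² = 0.2042 m while stopping
human closes 0.8000·0.7833 = 0.6267 m
residual clearance needed = 0.0000+0.0050+0.1000 = 0.1050 m
sum ≈ 0.1400+0.2042+0.6267+0.1050 ≈ 1.0758 m = S ✓

v_R_max = 7/10 m/s = 0.7000 m/s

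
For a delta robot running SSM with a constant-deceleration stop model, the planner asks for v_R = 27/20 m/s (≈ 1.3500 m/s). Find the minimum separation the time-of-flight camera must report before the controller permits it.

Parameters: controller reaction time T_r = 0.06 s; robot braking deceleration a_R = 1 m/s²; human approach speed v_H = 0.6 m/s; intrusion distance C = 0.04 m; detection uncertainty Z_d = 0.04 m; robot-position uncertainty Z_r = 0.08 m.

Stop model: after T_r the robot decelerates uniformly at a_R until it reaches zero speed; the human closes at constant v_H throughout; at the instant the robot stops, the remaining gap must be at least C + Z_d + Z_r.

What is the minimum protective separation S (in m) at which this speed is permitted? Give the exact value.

stop time T_s = (27/20)/1 = 1.3500 s
reaction-phase robot travel = 1.3500·0.0600 = 0.0810 m
robot covers 1.3500·1.3500 − ½·1.0000·1.3500² = 0.9113 m while stopping
person approaches 0.6000·(0.0600+1.3500) = 0.8460 m
C+Z_d+Z_r = 0.0400+0.0400+0.0800 = 0.1600 m
S_min ≈ 0.0810+0.9113+0.8460+0.1600  ⇒  S_min = 7993/4000 m

S_min = 7993/4000 m = 1.9983 m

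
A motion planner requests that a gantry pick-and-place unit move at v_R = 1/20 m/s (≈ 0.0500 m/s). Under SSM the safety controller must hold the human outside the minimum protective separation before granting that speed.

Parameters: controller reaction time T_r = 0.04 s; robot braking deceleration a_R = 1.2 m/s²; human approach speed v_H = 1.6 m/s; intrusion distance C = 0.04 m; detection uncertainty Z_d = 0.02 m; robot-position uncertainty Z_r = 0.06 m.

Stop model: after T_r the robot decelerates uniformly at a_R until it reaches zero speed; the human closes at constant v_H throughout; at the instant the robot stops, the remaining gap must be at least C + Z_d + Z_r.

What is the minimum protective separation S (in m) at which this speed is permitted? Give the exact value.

S_min = 6089/24000 m = 0.2537 m

braking lasts T_s = (1/20)/(6/5) = 0.0417 s
reaction-phase robot travel = 0.0500·0.0400 = 0.0020 m
robot under decel: 0.0500²/(2·1.2000) = 0.0010 m
human over T_r+T_s: 1.6000·(0.0400+0.0417) = 0.1307 m
C+Z_d+Z_r = 0.0400+0.0200+0.0600 = 0.1200 m
S_min ≈ 0.0020+0.0010+0.1307+0.1200  ⇒  S_min = 6089/24000 m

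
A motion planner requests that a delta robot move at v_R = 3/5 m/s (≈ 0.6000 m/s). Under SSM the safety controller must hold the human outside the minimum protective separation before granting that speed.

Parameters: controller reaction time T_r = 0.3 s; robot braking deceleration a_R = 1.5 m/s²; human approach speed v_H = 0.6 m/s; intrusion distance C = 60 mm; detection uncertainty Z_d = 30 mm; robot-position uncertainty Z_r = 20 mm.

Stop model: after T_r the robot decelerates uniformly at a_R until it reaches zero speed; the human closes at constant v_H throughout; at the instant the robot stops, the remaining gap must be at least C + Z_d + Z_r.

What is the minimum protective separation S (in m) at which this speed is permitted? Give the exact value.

T_s = v_R/a_R = (3/5)/(3/2) = 0.4000 s
robot in T_r: 0.6000·0.3000 = 0.1800 m
braking distance = 0.6000²/(2·1.5000) = 0.1200 m
person approaches 0.6000·(0.3000+0.4000) = 0.4200 m
margins: 0.0600+0.0300+0.0200 = 0.1100 m
S_min ≈ 0.1800+0.1200+0.4200+0.1100  ⇒  S_min = 83/100 m

S_min = 83/100 m = 0.8300 m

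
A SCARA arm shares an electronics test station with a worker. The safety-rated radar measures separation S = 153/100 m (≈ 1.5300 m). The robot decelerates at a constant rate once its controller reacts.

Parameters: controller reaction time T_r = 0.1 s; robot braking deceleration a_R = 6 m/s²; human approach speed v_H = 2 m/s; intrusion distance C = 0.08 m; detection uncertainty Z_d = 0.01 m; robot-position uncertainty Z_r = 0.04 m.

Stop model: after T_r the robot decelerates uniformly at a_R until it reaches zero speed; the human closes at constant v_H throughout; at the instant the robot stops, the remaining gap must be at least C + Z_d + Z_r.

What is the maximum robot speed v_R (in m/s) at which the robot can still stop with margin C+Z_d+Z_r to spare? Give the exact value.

v_R_max = 2 m/s = 2.0000 m/s

quadratic (1/12)·v² + (13/30)·v + (-6/5) = 0
  disc = (13/30)² − 4·(1/12)·(-6/5) = 529/900 ; √disc = 23/30
  v_R = (−(13/30) + 23/30) / (2·(1/12)) = 2 m/s
check:
stop time T_s = 2/6 = 0.3333 s
robot covers v_R·T_r = 2.0000·0.1000 = 0.2000 m before braking
robot covers 2.0000·0.3333 − ½·6.0000·0.3333² = 0.3333 m while stopping
human over T_r+T_s: 2.0000·(0.1000+0.3333) = 0.8667 m
C+Z_d+Z_r = 0.0800+0.0100+0.0400 = 0.1300 m
sum ≈ 0.2000+0.3333+0.8667+0.1300 ≈ 1.5300 m = S ✓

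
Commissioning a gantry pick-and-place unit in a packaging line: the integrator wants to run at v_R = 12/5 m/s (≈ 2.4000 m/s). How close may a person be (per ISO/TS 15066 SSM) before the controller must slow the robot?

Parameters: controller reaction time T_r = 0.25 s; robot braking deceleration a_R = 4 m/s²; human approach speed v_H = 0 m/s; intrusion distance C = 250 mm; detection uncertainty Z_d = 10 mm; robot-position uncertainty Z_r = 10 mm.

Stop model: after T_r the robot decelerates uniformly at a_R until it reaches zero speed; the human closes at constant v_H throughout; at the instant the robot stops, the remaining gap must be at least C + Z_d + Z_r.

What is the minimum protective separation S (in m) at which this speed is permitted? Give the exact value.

T_s = v_R/a_R = (12/5)/4 = 0.6000 s
reaction-phase robot travel = 2.4000·0.2500 = 0.6000 m
robot covers 2.4000·0.6000 − ½·4.0000·0.6000² = 0.7200 m while stopping
person approaches 0.0000·(0.2500+0.6000) = 0.0000 m
residual clearance needed = 0.2500+0.0100+0.0100 = 0.2700 m
S_min ≈ 0.6000+0.7200+0.0000+0.2700  ⇒  S_min = 159/100 m

S_min = 159/100 m = 1.5900 m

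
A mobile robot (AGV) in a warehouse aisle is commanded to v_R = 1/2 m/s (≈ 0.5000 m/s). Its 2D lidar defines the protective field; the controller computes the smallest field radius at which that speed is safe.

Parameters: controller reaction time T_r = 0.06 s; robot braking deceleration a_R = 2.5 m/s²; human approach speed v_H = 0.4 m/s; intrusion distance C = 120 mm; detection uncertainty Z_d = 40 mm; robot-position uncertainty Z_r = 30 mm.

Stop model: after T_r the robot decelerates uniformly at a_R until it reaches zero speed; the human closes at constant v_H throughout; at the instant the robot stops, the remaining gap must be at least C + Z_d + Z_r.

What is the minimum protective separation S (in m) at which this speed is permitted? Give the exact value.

T_s = v_R/a_R = (1/2)/(5/2) = 0.2000 s
robot covers v_R·T_r = 0.5000·0.0600 = 0.0300 m before braking
robot under decel: 0.5000²/(2·2.5000) = 0.0500 m
person approaches 0.4000·(0.0600+0.2000) = 0.1040 m
margins: 0.1200+0.0400+0.0300 = 0.1900 m
S_min ≈ 0.0300+0.0500+0.1040+0.1900  ⇒  S_min = 187/500 m

S_min = 187/500 m = 0.3740 m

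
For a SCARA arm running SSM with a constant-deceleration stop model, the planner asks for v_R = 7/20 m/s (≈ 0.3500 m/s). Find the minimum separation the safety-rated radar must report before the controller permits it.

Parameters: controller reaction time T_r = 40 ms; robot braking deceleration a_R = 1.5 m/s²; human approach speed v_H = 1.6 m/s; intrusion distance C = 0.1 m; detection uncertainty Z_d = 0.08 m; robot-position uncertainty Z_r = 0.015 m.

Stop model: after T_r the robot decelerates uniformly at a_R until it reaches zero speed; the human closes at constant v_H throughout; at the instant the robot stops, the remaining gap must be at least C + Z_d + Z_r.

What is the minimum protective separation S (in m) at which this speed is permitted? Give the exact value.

S_min = 4123/6000 m = 0.6872 m

braking lasts T_s = (7/20)/(3/2) = 0.2333 s
robot in T_r: 0.3500·0.0400 = 0.0140 m
braking distance = 0.3500²/(2·1.5000) = 0.0408 m
human over T_r+T_s: 1.6000·(0.0400+0.2333) = 0.4373 m
C+Z_d+Z_r = 0.1000+0.0800+0.0150 = 0.1950 m
S_min ≈ 0.0140+0.0408+0.4373+0.1950  ⇒  S_min = 4123/6000 m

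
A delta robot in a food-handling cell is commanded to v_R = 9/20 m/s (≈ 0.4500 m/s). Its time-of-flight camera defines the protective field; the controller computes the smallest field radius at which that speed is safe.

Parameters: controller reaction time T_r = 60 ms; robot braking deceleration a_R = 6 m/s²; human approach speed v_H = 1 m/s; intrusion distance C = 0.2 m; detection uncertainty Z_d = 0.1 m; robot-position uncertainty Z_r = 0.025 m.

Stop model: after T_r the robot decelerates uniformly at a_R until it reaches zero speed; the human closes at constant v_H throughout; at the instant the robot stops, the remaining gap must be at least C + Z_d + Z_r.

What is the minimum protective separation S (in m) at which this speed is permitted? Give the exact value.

S_min = 4031/8000 m = 0.5039 m

T_s = v_R/a_R = (9/20)/6 = 0.0750 s
robot in T_r: 0.4500·0.0600 = 0.0270 m
robot covers 0.4500·0.0750 − ½·6.0000·0.0750² = 0.0169 m while stopping
human closes 1.0000·0.1350 = 0.1350 m
C+Z_d+Z_r = 0.2000+0.1000+0.0250 = 0.3250 m
S_min ≈ 0.0270+0.0169+0.1350+0.3250  ⇒  S_min = 4031/8000 m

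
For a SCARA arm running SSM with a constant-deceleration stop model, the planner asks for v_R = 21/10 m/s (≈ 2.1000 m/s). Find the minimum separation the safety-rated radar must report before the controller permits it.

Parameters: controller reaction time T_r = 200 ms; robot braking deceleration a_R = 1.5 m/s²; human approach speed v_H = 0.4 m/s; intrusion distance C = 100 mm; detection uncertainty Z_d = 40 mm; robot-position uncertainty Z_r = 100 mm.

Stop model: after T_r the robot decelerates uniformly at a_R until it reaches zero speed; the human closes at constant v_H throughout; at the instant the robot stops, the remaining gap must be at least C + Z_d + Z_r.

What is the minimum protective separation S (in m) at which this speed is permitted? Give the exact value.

S_min = 277/100 m = 2.7700 m

T_s = v_R/a_R = (21/10)/(3/2) = 1.4000 s
robot in T_r: 2.1000·0.2000 = 0.4200 m
robot covers 2.1000·1.4000 − ½·1.5000·1.4000² = 1.4700 m while stopping
person approaches 0.4000·(0.2000+1.4000) = 0.6400 m
margins: 0.1000+0.0400+0.1000 = 0.2400 m
S_min ≈ 0.4200+1.4700+0.6400+0.2400  ⇒  S_min = 277/100 m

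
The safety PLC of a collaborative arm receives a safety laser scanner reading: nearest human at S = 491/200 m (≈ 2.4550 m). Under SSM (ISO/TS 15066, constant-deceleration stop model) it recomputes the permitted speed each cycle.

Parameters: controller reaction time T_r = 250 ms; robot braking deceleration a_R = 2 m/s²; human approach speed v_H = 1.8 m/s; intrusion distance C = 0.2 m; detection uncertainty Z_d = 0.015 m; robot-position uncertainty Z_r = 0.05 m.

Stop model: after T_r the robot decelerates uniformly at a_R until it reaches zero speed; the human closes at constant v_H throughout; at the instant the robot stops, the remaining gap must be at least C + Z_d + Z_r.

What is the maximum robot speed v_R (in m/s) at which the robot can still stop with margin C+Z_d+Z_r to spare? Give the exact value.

v_R_max = 6/5 m/s = 1.2000 m/s

at the boundary: (1/4)·v² + (23/20)·v + (-87/50) = 0
  disc = (23/20)² − 4·(1/4)·(-87/50) = 49/16 ; √disc = 7/4
  v_R = (−(23/20) + 7/4) / (2·(1/4)) = 6/5 m/s
check:
braking lasts T_s = (6/5)/2 = 0.6000 s
robot covers v_R·T_r = 1.2000·0.2500 = 0.3000 m before braking
robot under decel: 1.2000²/(2·2.0000) = 0.3600 m
human over T_r+T_s: 1.8000·(0.2500+0.6000) = 1.5300 m
C+Z_d+Z_r = 0.2000+0.0150+0.0500 = 0.2650 m
sum ≈ 0.3000+0.3600+1.5300+0.2650 ≈ 2.4550 m = S ✓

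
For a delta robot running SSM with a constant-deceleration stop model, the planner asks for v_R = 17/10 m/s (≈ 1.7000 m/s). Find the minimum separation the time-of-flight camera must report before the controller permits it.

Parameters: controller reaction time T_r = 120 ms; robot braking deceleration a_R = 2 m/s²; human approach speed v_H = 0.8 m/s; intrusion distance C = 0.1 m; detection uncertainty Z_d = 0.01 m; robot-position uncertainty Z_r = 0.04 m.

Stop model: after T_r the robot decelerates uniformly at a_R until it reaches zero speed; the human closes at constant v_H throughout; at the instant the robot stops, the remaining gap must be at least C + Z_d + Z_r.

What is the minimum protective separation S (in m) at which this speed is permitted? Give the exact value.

stop time T_s = (17/10)/2 = 0.8500 s
robot in T_r: 1.7000·0.1200 = 0.2040 m
braking distance = 1.7000²/(2·2.0000) = 0.7225 m
person approaches 0.8000·(0.1200+0.8500) = 0.7760 m
C+Z_d+Z_r = 0.1000+0.0100+0.0400 = 0.1500 m
S_min ≈ 0.2040+0.7225+0.7760+0.1500  ⇒  S_min = 741/400 m

S_min = 741/400 m = 1.8525 m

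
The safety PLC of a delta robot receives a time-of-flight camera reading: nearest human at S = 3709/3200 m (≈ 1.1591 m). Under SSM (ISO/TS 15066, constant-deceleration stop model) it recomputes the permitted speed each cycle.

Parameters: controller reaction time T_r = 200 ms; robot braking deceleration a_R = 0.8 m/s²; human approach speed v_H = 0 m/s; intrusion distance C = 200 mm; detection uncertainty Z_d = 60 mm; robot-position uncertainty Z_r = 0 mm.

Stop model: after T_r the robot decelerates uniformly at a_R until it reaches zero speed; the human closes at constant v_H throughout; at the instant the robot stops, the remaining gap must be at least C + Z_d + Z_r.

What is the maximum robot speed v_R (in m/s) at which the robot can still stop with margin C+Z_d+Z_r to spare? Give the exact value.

quadratic (5/8)·v² + (1/5)·v + (-2877/3200) = 0
  disc = (1/5)² − 4·(5/8)·(-2877/3200) = 14641/6400 ; √disc = 121/80
  v_R = (−(1/5) + 121/80) / (2·(5/8)) = 21/20 m/s
check:
stop time T_s = (21/20)/(4/5) = 1.3125 s
robot in T_r: 1.0500·0.2000 = 0.2100 m
braking distance = 1.0500²/(2·0.8000) = 0.6891 m
person approaches 0.0000·(0.2000+1.3125) = 0.0000 m
margins: 0.2000+0.0600+0.0000 = 0.2600 m
sum ≈ 0.2100+0.6891+0.0000+0.2600 ≈ 1.1591 m = S ✓

v_R_max = 21/20 m/s = 1.0500 m/s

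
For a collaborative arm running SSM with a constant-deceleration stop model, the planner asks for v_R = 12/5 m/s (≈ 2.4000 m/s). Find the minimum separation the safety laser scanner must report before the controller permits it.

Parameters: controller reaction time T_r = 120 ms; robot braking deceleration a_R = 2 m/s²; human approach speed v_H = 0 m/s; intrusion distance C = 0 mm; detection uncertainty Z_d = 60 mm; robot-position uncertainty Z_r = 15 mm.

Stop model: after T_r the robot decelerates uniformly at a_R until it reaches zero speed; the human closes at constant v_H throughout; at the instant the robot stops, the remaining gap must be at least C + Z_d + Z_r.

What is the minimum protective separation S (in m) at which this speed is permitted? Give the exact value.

T_s = v_R/a_R = (12/5)/2 = 1.2000 s
reaction-phase robot travel = 2.4000·0.1200 = 0.2880 m
robot covers 2.4000·1.2000 − ½·2.0000·1.2000² = 1.4400 m while stopping
person approaches 0.0000·(0.1200+1.2000) = 0.0000 m
margins: 0.0000+0.0600+0.0150 = 0.0750 m
S_min ≈ 0.2880+1.4400+0.0000+0.0750  ⇒  S_min = 1803/1000 m

S_min = 1803/1000 m = 1.8030 m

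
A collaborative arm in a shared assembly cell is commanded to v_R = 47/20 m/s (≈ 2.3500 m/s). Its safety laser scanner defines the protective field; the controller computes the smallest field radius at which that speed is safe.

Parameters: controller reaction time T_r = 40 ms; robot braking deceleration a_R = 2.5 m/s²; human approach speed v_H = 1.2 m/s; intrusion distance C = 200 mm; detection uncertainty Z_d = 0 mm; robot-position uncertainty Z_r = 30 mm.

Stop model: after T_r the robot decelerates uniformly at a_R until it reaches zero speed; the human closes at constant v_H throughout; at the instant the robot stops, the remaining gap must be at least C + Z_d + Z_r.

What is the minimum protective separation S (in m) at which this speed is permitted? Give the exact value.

S_min = 5209/2000 m = 2.6045 m

braking lasts T_s = (47/20)/(5/2) = 0.9400 s
robot covers v_R·T_r = 2.3500·0.0400 = 0.0940 m before braking
robot covers 2.3500·0.9400 − ½·2.5000·0.9400² = 1.1045 m while stopping
person approaches 1.2000·(0.0400+0.9400) = 1.1760 m
residual clearance needed = 0.2000+0.0000+0.0300 = 0.2300 m
S_min ≈ 0.0940+1.1045+1.1760+0.2300  ⇒  S_min = 5209/2000 m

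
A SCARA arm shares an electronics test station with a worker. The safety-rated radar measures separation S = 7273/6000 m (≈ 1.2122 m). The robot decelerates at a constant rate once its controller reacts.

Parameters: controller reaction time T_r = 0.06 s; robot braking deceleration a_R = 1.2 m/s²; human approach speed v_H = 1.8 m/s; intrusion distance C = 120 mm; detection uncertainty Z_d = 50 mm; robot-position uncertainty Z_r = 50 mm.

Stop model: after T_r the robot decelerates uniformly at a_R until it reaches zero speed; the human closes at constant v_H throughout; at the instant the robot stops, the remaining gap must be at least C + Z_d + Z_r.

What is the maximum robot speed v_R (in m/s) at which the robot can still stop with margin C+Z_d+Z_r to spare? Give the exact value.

quadratic (5/12)·v² + (39/25)·v + (-1061/1200) = 0
  disc = (39/25)² − 4·(5/12)·(-1061/1200) = 351649/90000 ; √disc = 593/300
  v_R = (−(39/25) + 593/300) / (2·(5/12)) = 1/2 m/s
check:
stop time T_s = (1/2)/(6/5) = 0.4167 s
robot in T_r: 0.5000·0.0600 = 0.0300 m
robot covers 0.5000·0.4167 − ½·1.2000·0.4167² = 0.1042 m while stopping
human closes 1.8000·0.4767 = 0.8580 m
residual clearance needed = 0.1200+0.0500+0.0500 = 0.2200 m
sum ≈ 0.0300+0.1042+0.8580+0.2200 ≈ 1.2122 m = S ✓

v_R_max = 1/2 m/s = 0.5000 m/s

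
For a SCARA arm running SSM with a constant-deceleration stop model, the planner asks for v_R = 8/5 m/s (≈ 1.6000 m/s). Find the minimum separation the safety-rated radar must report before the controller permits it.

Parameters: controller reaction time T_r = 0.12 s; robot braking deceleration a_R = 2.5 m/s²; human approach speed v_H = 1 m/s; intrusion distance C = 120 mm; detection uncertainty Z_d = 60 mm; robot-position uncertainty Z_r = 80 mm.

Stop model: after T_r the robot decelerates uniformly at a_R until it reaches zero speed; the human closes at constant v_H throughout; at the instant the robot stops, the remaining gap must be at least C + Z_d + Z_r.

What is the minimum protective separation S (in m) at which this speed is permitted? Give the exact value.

T_s = v_R/a_R = (8/5)/(5/2) = 0.6400 s
robot in T_r: 1.6000·0.1200 = 0.1920 m
braking distance = 1.6000²/(2·2.5000) = 0.5120 m
human over T_r+T_s: 1.0000·(0.1200+0.6400) = 0.7600 m
margins: 0.1200+0.0600+0.0800 = 0.2600 m
S_min ≈ 0.1920+0.5120+0.7600+0.2600  ⇒  S_min = 431/250 m

S_min = 431/250 m = 1.7240 m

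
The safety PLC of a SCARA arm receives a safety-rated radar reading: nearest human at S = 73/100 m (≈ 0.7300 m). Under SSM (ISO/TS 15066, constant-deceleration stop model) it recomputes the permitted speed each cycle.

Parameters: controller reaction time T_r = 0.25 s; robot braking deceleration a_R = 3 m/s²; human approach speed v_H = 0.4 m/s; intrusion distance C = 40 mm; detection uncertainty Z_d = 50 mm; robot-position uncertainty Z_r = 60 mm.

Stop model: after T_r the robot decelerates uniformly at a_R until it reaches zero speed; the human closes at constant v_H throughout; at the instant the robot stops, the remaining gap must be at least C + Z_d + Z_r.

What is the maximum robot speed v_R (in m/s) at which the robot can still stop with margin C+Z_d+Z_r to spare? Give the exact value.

at the boundary: (1/6)·v² + (23/60)·v + (-12/25) = 0
  disc = (23/60)² − 4·(1/6)·(-12/25) = 1681/3600 ; √disc = 41/60
  v_R = (−(23/60) + 41/60) / (2·(1/6)) = 9/10 m/s
check:
braking lasts T_s = (9/10)/3 = 0.3000 s
robot covers v_R·T_r = 0.9000·0.2500 = 0.2250 m before braking
robot under decel: 0.9000²/(2·3.0000) = 0.1350 m
human over T_r+T_s: 0.4000·(0.2500+0.3000) = 0.2200 m
C+Z_d+Z_r = 0.0400+0.0500+0.0600 = 0.1500 m
sum ≈ 0.2250+0.1350+0.2200+0.1500 ≈ 0.7300 m = S ✓

v_R_max = 9/10 m/s = 0.9000 m/s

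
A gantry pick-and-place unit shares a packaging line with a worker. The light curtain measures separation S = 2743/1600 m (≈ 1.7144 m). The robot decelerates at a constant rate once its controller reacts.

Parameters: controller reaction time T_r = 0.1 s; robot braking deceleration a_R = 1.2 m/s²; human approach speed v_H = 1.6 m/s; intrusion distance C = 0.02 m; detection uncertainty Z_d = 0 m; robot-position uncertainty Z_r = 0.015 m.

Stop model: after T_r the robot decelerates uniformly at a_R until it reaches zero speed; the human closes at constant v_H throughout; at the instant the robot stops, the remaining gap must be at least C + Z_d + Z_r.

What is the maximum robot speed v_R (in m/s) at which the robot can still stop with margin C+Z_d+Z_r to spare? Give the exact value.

at the boundary: (5/12)·v² + (43/30)·v + (-2431/1600) = 0
  disc = (43/30)² − 4·(5/12)·(-2431/1600) = 66049/14400 ; √disc = 257/120
  v_R = (−(43/30) + 257/120) / (2·(5/12)) = 17/20 m/s
check:
braking lasts T_s = (17/20)/(6/5) = 0.7083 s
robot in T_r: 0.8500·0.1000 = 0.0850 m
robot under decel: 0.8500²/(2·1.2000) = 0.3010 m
human over T_r+T_s: 1.6000·(0.1000+0.7083) = 1.2933 m
margins: 0.0200+0.0000+0.0150 = 0.0350 m
sum ≈ 0.0850+0.3010+1.2933+0.0350 ≈ 1.7144 m = S ✓

v_R_max = 17/20 m/s = 0.8500 m/s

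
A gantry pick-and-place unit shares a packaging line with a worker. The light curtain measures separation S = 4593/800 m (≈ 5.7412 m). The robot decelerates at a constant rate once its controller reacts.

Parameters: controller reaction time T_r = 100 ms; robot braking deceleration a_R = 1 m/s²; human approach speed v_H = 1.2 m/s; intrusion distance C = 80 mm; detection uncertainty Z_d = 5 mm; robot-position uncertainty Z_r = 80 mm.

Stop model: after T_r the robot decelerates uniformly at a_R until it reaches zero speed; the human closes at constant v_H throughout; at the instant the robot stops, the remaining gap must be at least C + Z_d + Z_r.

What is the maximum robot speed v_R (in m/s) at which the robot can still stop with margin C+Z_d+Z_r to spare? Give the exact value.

v_R_max = 9/4 m/s = 2.2500 m/s

quadratic (1/2)·v² + (13/10)·v + (-873/160) = 0
  disc = (13/10)² − 4·(1/2)·(-873/160) = 5041/400 ; √disc = 71/20
  v_R = (−(13/10) + 71/20) / (2·(1/2)) = 9/4 m/s
check:
braking lasts T_s = (9/4)/1 = 2.2500 s
reaction-phase robot travel = 2.2500·0.1000 = 0.2250 m
braking distance = 2.2500²/(2·1.0000) = 2.5312 m
human closes 1.2000·2.3500 = 2.8200 m
margins: 0.0800+0.0050+0.0800 = 0.1650 m
sum ≈ 0.2250+2.5312+2.8200+0.1650 ≈ 5.7412 m = S ✓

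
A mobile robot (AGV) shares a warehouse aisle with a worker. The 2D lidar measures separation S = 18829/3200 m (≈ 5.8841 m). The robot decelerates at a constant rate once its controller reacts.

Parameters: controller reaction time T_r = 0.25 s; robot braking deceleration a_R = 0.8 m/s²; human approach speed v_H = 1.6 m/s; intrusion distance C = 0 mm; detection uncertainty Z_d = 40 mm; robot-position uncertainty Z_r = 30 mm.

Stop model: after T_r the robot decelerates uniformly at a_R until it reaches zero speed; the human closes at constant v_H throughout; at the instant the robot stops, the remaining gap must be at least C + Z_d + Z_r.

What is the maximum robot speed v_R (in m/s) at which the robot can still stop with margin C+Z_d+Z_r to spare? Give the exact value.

at the boundary: (5/8)·v² + (9/4)·v + (-693/128) = 0
  disc = (9/4)² − 4·(5/8)·(-693/128) = 4761/256 ; √disc = 69/16
  v_R = (−(9/4) + 69/16) / (2·(5/8)) = 33/20 m/s
check:
braking lasts T_s = (33/20)/(4/5) = 2.0625 s
reaction-phase robot travel = 1.6500·0.2500 = 0.4125 m
robot covers 1.6500·2.0625 − ½·0.8000·2.0625² = 1.7016 m while stopping
human over T_r+T_s: 1.6000·(0.2500+2.0625) = 3.7000 m
C+Z_d+Z_r = 0.0000+0.0400+0.0300 = 0.0700 m
sum ≈ 0.4125+1.7016+3.7000+0.0700 ≈ 5.8841 m = S ✓

v_R_max = 33/20 m/s = 1.6500 m/s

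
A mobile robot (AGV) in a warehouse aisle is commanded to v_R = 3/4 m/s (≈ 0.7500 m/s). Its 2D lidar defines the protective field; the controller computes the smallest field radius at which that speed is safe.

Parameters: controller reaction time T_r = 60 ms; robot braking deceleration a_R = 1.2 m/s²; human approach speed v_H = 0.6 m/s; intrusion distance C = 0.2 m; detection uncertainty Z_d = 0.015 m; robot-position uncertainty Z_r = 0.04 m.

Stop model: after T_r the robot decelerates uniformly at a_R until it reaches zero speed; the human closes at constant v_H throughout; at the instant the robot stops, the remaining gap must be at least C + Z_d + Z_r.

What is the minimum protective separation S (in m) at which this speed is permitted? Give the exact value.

S_min = 7563/8000 m = 0.9454 m

stop time T_s = (3/4)/(6/5) = 0.6250 s
robot in T_r: 0.7500·0.0600 = 0.0450 m
braking distance = 0.7500²/(2·1.2000) = 0.2344 m
person approaches 0.6000·(0.0600+0.6250) = 0.4110 m
C+Z_d+Z_r = 0.2000+0.0150+0.0400 = 0.2550 m
S_min ≈ 0.0450+0.2344+0.4110+0.2550  ⇒  S_min = 7563/8000 m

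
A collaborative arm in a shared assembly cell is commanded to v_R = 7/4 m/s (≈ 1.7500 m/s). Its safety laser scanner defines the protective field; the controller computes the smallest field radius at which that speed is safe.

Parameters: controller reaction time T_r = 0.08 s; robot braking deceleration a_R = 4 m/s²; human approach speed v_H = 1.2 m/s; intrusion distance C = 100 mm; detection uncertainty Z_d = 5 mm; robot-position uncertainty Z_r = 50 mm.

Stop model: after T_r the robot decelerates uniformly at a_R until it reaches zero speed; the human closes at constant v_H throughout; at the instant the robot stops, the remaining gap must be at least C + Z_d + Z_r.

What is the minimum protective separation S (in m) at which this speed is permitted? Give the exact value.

stop time T_s = (7/4)/4 = 0.4375 s
robot in T_r: 1.7500·0.0800 = 0.1400 m
braking distance = 1.7500²/(2·4.0000) = 0.3828 m
person approaches 1.2000·(0.0800+0.4375) = 0.6210 m
residual clearance needed = 0.1000+0.0050+0.0500 = 0.1550 m
S_min ≈ 0.1400+0.3828+0.6210+0.1550  ⇒  S_min = 20781/16000 m

S_min = 20781/16000 m = 1.2988 m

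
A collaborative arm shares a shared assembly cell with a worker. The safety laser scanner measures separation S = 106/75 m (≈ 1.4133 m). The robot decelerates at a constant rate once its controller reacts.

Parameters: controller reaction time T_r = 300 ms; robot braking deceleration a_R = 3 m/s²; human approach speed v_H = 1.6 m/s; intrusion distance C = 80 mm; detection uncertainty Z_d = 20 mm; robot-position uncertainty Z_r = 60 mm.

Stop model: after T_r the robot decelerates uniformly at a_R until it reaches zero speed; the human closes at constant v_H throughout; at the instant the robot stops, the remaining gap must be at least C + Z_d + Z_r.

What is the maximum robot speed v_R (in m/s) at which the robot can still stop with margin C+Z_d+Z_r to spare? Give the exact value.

collect terms ⇒ (1/6)·v_R² + (5/6)·v_R + (-58/75) = 0
  disc = (5/6)² − 4·(1/6)·(-58/75) = 121/100 ; √disc = 11/10
  v_R = (−(5/6) + 11/10) / (2·(1/6)) = 4/5 m/s
check:
stop time T_s = (4/5)/3 = 0.2667 s
robot covers v_R·T_r = 0.8000·0.3000 = 0.2400 m before braking
braking distance = 0.8000²/(2·3.0000) = 0.1067 m
person approaches 1.6000·(0.3000+0.2667) = 0.9067 m
residual clearance needed = 0.0800+0.0200+0.0600 = 0.1600 m
sum ≈ 0.2400+0.1067+0.9067+0.1600 ≈ 1.4133 m = S ✓

v_R_max = 4/5 m/s = 0.8000 m/s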